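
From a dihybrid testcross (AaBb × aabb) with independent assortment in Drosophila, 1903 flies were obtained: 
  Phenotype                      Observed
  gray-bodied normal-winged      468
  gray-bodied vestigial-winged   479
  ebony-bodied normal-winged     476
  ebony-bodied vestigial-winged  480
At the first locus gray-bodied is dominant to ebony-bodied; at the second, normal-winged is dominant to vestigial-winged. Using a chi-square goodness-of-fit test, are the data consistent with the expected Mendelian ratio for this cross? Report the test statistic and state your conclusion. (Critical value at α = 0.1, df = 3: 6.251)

A dihybrid testcross with independent assortment gives a 1:1:1:1 ratio.
Under the 1:1:1:1 hypothesis (Σ ratio = 4, N = 1903):
  gray-bodied normal-winged: 1903 × 1/4 = 475.75
  gray-bodied vestigial-winged: 1903 × 1/4 = 475.75
  ebony-bodied normal-winged: 1903 × 1/4 = 475.75
  ebony-bodied vestigial-winged: 1903 × 1/4 = 475.75
χ² = Σ (O − E)² / E
  gray-bodied normal-winged: (468 − 475.75)² / 475.75 = 0.1262
  gray-bodied vestigial-winged: (479 − 475.75)² / 475.75 = 0.0222
  ebony-bodied normal-winged: (476 − 475.75)² / 475.75 = 0.0001
  ebony-bodied vestigial-winged: (480 − 475.75)² / 475.75 = 0.0380
χ² = 0.1262 + 0.0222 + 0.0001 + 0.0380 = 0.1865 ≈ 0.187
Degrees of freedom = 4 − 1 = 3; critical value at α = 0.1 is 6.251.
Since 0.187 < 6.251, we fail to reject the null hypothesis — the data are consistent with the 1:1:1:1 ratio.

0.187; consistent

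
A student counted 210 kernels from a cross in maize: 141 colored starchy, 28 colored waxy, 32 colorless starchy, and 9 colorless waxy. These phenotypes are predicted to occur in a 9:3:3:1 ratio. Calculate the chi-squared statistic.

10.394

Total ratio parts = 16. Expected numbers out of 210:
  colored starchy: 210 × 9/16 = 118.125
  colored waxy: 210 × 3/16 = 39.375
  colorless starchy: 210 × 3/16 = 39.375
  colorless waxy: 210 × 1/16 = 13.125
χ² = Σ (O − E)² / E
  colored starchy: (141 − 118.125)² / 118.125 = 4.4298
  colored waxy: (28 − 39.375)² / 39.375 = 3.2861
  colorless starchy: (32 − 39.375)² / 39.375 = 1.3813
  colorless waxy: (9 − 13.125)² / 13.125 = 1.2964
χ² = 4.4298 + 3.2861 + 1.3813 + 1.2964 = 10.3936 ≈ 10.394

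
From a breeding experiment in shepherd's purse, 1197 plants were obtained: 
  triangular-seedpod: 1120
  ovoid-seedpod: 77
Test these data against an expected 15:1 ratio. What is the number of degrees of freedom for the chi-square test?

A goodness-of-fit test with 2 phenotype classes has df = 2 − 1 = 1.

1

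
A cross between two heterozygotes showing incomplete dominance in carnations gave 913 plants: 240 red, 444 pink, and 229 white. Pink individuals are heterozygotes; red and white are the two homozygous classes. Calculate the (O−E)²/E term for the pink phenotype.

With incomplete dominance, a heterozygote × heterozygote cross gives a 1:2:1 phenotypic ratio.
Total ratio parts = 4. Expected numbers out of 913:
  red: 913 × 1/4 = 228.25
  pink: 913 × 2/4 = 456.5
  white: 913 × 1/4 = 228.25
Contribution of pink: (444 − 456.5)² / 456.5 = 0.3423

0.342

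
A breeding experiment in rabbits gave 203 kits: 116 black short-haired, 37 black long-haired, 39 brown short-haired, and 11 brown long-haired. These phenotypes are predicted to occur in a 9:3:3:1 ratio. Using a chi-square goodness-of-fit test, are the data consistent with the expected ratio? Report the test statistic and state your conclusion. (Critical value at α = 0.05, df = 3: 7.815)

0.306; consistent

Total ratio parts = 16. Expected numbers out of 203:
  black short-haired: 203 × 9/16 = 114.1875
  black long-haired: 203 × 3/16 = 38.0625
  brown short-haired: 203 × 3/16 = 38.0625
  brown long-haired: 203 × 1/16 = 12.6875
χ² = Σ (O − E)² / E
  black short-haired: (116 − 114.1875)² / 114.1875 = 0.0288
  black long-haired: (37 − 38.0625)² / 38.0625 = 0.0297
  brown short-haired: (39 − 38.0625)² / 38.0625 = 0.0231
  brown long-haired: (11 − 12.6875)² / 12.6875 = 0.2244
χ² = 0.0288 + 0.0297 + 0.0231 + 0.2244 = 0.306
Degrees of freedom = 4 − 1 = 3; critical value at α = 0.05 is 7.815.
Since 0.306 < 7.815, we fail to reject the null hypothesis — the data are consistent with the 9:3:3:1 ratio.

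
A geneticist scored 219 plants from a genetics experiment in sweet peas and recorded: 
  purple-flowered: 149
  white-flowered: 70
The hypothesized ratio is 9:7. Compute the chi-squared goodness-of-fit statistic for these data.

12.363

The 9:7 ratio has 16 parts, so with N = 219 the expected counts are:
  purple-flowered: 219 × 9/16 = 123.1875
  white-flowered: 219 × 7/16 = 95.8125
χ² = Σ (O − E)² / E
  purple-flowered: (149 − 123.1875)² / 123.1875 = 5.4087
  white-flowered: (70 − 95.8125)² / 95.8125 = 6.9541
χ² = 5.4087 + 6.9541 = 12.3628 ≈ 12.363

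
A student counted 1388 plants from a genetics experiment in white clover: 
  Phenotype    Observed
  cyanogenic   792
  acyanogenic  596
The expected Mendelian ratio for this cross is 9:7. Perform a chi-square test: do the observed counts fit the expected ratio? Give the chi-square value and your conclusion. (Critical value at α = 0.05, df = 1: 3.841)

Expected counts for N = 1388 under a 9:7 ratio (total parts = 16):
  cyanogenic: 1388 × 9/16 = 780.75
  acyanogenic: 1388 × 7/16 = 607.25
χ² = Σ (O − E)² / E
  cyanogenic: (792 − 780.75)² / 780.75 = 0.1621
  acyanogenic: (596 − 607.25)² / 607.25 = 0.2084
χ² = 0.1621 + 0.2084 = 0.3705 ≈ 0.371
Degrees of freedom = 2 − 1 = 1; critical value at α = 0.05 is 3.841.
Since 0.371 < 3.841, we fail to reject the null hypothesis — the data are consistent with the 9:7 ratio.

0.371; consistent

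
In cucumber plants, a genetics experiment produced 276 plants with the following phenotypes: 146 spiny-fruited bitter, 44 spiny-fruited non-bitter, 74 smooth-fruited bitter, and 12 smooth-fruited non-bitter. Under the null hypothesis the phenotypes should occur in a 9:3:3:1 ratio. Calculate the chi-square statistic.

12.876

Expected counts for N = 276 under a 9:3:3:1 ratio (total parts = 16):
  spiny-fruited bitter: 276 × 9/16 = 155.25
  spiny-fruited non-bitter: 276 × 3/16 = 51.75
  smooth-fruited bitter: 276 × 3/16 = 51.75
  smooth-fruited non-bitter: 276 × 1/16 = 17.25
χ² = Σ (O − E)² / E
  spiny-fruited bitter: (146 − 155.25)² / 155.25 = 0.5511
  spiny-fruited non-bitter: (44 − 51.75)² / 51.75 = 1.1606
  smooth-fruited bitter: (74 − 51.75)² / 51.75 = 9.5664
  smooth-fruited non-bitter: (12 − 17.25)² / 17.25 = 1.5978
χ² = 0.5511 + 1.1606 + 9.5664 + 1.5978 = 12.8759 ≈ 12.876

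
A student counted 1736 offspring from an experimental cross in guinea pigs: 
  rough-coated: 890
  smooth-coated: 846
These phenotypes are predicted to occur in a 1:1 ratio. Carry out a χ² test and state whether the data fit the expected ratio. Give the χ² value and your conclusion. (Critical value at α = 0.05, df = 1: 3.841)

Expected counts for N = 1736 under a 1:1 ratio (total parts = 2):
  rough-coated: 1736 × 1/2 = 868
  smooth-coated: 1736 × 1/2 = 868
χ² = Σ (O − E)² / E
  rough-coated: (890 − 868)² / 868 = 0.5576
  smooth-coated: (846 − 868)² / 868 = 0.5576
χ² = 0.5576 + 0.5576 = 1.1152 ≈ 1.115
Degrees of freedom = 2 − 1 = 1; critical value at α = 0.05 is 3.841.
Since 1.115 < 3.841, we fail to reject the null hypothesis — the data are consistent with the 1:1 ratio.

1.115; consistent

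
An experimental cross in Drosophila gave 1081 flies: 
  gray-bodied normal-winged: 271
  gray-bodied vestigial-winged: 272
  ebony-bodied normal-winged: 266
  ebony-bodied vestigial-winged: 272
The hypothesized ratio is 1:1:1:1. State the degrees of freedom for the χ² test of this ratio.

3

A goodness-of-fit test with 4 phenotype classes has df = 4 − 1 = 3.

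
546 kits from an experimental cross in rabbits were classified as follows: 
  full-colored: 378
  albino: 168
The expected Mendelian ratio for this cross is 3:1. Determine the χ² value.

9.692

The 3:1 ratio has 4 parts, so with N = 546 the expected counts are:
  full-colored: 546 × 3/4 = 409.5
  albino: 546 × 1/4 = 136.5
χ² = Σ (O − E)² / E
  full-colored: (378 − 409.5)² / 409.5 = 2.4231
  albino: (168 − 136.5)² / 136.5 = 7.2692
χ² = 2.4231 + 7.2692 = 9.6923 ≈ 9.692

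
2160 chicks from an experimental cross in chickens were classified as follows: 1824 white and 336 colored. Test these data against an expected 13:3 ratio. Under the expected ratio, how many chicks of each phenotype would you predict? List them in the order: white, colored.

Under the 13:3 hypothesis (Σ ratio = 16, N = 2160):
  white: 2160 × 13/16 = 1755
  colored: 2160 × 3/16 = 405

1755, 405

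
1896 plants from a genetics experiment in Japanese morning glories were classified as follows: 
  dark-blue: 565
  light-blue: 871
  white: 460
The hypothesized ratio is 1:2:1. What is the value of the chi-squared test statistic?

Total ratio parts = 4. Expected numbers out of 1896:
  dark-blue: 1896 × 1/4 = 474
  light-blue: 1896 × 2/4 = 948
  white: 1896 × 1/4 = 474
χ² = Σ (O − E)² / E
  dark-blue: (565 − 474)² / 474 = 17.4705
  light-blue: (871 − 948)² / 948 = 6.2542
  white: (460 − 474)² / 474 = 0.4135
χ² = 17.4705 + 6.2542 + 0.4135 = 24.1382 ≈ 24.138

24.138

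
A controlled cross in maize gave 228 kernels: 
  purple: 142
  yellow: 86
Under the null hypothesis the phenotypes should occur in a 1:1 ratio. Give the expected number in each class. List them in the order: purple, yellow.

114, 114

Total ratio parts = 2. Expected numbers out of 228:
  purple: 228 × 1/2 = 114
  yellow: 228 × 1/2 = 114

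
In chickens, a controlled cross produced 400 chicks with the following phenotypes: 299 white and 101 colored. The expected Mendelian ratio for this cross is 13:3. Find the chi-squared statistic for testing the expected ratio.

Expected counts for N = 400 under a 13:3 ratio (total parts = 16):
  white: 400 × 13/16 = 325
  colored: 400 × 3/16 = 75
χ² = Σ (O − E)² / E
  white: (299 − 325)² / 325 = 2.0800
  colored: (101 − 75)² / 75 = 9.0133
χ² = 2.0800 + 9.0133 = 11.0933 ≈ 11.093

11.093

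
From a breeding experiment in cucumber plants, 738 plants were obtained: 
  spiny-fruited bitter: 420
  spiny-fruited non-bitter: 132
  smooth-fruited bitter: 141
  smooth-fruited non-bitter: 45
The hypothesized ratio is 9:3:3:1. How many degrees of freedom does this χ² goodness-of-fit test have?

3

A goodness-of-fit test with 4 phenotype classes has df = 4 − 1 = 3.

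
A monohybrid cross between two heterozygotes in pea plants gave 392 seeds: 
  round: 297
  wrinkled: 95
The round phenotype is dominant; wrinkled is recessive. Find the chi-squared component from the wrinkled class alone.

0.092

For a monohybrid cross between heterozygotes with complete dominance, the expected phenotypic ratio is 3:1.
Under the 3:1 hypothesis (Σ ratio = 4, N = 392):
  round: 392 × 3/4 = 294
  wrinkled: 392 × 1/4 = 98
Contribution of wrinkled: (95 − 98)² / 98 = 0.0918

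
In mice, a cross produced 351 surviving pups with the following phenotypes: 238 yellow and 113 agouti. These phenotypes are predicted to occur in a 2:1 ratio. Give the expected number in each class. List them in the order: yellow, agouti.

Under the 2:1 hypothesis (Σ ratio = 3, N = 351):
  yellow: 351 × 2/3 = 234
  agouti: 351 × 1/3 = 117

234, 117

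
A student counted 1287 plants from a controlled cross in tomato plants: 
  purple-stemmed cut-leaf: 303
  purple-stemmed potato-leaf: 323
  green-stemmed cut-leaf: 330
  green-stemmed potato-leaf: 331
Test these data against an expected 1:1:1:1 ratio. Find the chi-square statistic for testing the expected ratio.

Expected counts for N = 1287 under a 1:1:1:1 ratio (total parts = 4):
  purple-stemmed cut-leaf: 1287 × 1/4 = 321.75
  purple-stemmed potato-leaf: 1287 × 1/4 = 321.75
  green-stemmed cut-leaf: 1287 × 1/4 = 321.75
  green-stemmed potato-leaf: 1287 × 1/4 = 321.75
χ² = Σ (O − E)² / E
  purple-stemmed cut-leaf: (303 − 321.75)² / 321.75 = 1.0927
  purple-stemmed potato-leaf: (323 − 321.75)² / 321.75 = 0.0049
  green-stemmed cut-leaf: (330 − 321.75)² / 321.75 = 0.2115
  green-stemmed potato-leaf: (331 − 321.75)² / 321.75 = 0.2659
χ² = 1.0927 + 0.0049 + 0.2115 + 0.2659 = 1.575

1.575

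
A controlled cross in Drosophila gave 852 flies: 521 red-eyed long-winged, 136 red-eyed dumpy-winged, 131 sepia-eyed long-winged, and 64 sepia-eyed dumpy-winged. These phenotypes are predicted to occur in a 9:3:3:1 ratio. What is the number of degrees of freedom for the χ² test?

3

A goodness-of-fit test with 4 phenotype classes has df = 4 − 1 = 3.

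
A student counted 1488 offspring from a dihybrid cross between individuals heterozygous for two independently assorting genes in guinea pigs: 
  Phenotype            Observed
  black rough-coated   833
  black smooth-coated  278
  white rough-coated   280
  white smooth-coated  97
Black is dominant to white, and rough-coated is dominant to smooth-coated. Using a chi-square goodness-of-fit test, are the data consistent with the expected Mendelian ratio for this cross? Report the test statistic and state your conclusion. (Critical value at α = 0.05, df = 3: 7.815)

A dihybrid F₂ with independent assortment and complete dominance at both loci gives a 9:3:3:1 phenotypic ratio.
Under the 9:3:3:1 hypothesis (Σ ratio = 16, N = 1488):
  black rough-coated: 1488 × 9/16 = 837
  black smooth-coated: 1488 × 3/16 = 279
  white rough-coated: 1488 × 3/16 = 279
  white smooth-coated: 1488 × 1/16 = 93
χ² = Σ (O − E)² / E
  black rough-coated: (833 − 837)² / 837 = 0.0191
  black smooth-coated: (278 − 279)² / 279 = 0.0036
  white rough-coated: (280 − 279)² / 279 = 0.0036
  white smooth-coated: (97 − 93)² / 93 = 0.1720
χ² = 0.0191 + 0.0036 + 0.0036 + 0.1720 = 0.1983 ≈ 0.198
Degrees of freedom = 4 − 1 = 3; critical value at α = 0.05 is 7.815.
Since 0.198 < 7.815, we fail to reject the null hypothesis — the data are consistent with the 9:3:3:1 ratio.

0.198; consistent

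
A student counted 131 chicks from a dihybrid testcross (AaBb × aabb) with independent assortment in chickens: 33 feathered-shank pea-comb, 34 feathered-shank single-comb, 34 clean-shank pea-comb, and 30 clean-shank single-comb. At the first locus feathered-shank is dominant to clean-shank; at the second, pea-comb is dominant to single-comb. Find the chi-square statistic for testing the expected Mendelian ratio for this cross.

A dihybrid testcross with independent assortment gives a 1:1:1:1 ratio.
The 1:1:1:1 ratio has 4 parts, so with N = 131 the expected counts are:
  feathered-shank pea-comb: 131 × 1/4 = 32.75
  feathered-shank single-comb: 131 × 1/4 = 32.75
  clean-shank pea-comb: 131 × 1/4 = 32.75
  clean-shank single-comb: 131 × 1/4 = 32.75
χ² = Σ (O − E)² / E
  feathered-shank pea-comb: (33 − 32.75)² / 32.75 = 0.0019
  feathered-shank single-comb: (34 − 32.75)² / 32.75 = 0.0477
  clean-shank pea-comb: (34 − 32.75)² / 32.75 = 0.0477
  clean-shank single-comb: (30 − 32.75)² / 32.75 = 0.2309
χ² = 0.0019 + 0.0477 + 0.0477 + 0.2309 = 0.3282 ≈ 0.328

0.328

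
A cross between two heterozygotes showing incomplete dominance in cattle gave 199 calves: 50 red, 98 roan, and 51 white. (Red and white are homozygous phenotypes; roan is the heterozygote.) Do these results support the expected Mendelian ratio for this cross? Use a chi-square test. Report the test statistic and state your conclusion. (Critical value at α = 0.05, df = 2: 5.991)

0.055; consistent

With incomplete dominance, a heterozygote × heterozygote cross gives a 1:2:1 phenotypic ratio.
The 1:2:1 ratio has 4 parts, so with N = 199 the expected counts are:
  red: 199 × 1/4 = 49.75
  roan: 199 × 2/4 = 99.5
  white: 199 × 1/4 = 49.75
χ² = Σ (O − E)² / E
  red: (50 − 49.75)² / 49.75 = 0.0013
  roan: (98 − 99.5)² / 99.5 = 0.0226
  white: (51 − 49.75)² / 49.75 = 0.0314
χ² = 0.0013 + 0.0226 + 0.0314 = 0.0553 ≈ 0.055
Degrees of freedom = 3 − 1 = 2; critical value at α = 0.05 is 5.991.
Since 0.055 < 5.991, we fail to reject the null hypothesis — the data are consistent with the 1:2:1 ratio.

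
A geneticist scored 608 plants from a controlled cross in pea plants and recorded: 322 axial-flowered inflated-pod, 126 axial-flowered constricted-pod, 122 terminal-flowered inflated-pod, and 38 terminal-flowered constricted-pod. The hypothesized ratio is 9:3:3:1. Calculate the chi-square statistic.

Under the 9:3:3:1 hypothesis (Σ ratio = 16, N = 608):
  axial-flowered inflated-pod: 608 × 9/16 = 342
  axial-flowered constricted-pod: 608 × 3/16 = 114
  terminal-flowered inflated-pod: 608 × 3/16 = 114
  terminal-flowered constricted-pod: 608 × 1/16 = 38
χ² = Σ (O − E)² / E
  axial-flowered inflated-pod: (322 − 342)² / 342 = 1.1696
  axial-flowered constricted-pod: (126 − 114)² / 114 = 1.2632
  terminal-flowered inflated-pod: (122 − 114)² / 114 = 0.5614
  terminal-flowered constricted-pod: (38 − 38)² / 38 = 0.0000
χ² = 1.1696 + 1.2632 + 0.5614 + 0.0000 = 2.9942 ≈ 2.994

2.994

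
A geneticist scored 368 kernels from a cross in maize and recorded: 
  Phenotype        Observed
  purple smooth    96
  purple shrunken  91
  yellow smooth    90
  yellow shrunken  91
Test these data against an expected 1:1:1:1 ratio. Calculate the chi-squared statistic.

0.239

The 1:1:1:1 ratio has 4 parts, so with N = 368 the expected counts are:
  purple smooth: 368 × 1/4 = 92
  purple shrunken: 368 × 1/4 = 92
  yellow smooth: 368 × 1/4 = 92
  yellow shrunken: 368 × 1/4 = 92
χ² = Σ (O − E)² / E
  purple smooth: (96 − 92)² / 92 = 0.1739
  purple shrunken: (91 − 92)² / 92 = 0.0109
  yellow smooth: (90 − 92)² / 92 = 0.0435
  yellow shrunken: (91 − 92)² / 92 = 0.0109
χ² = 0.1739 + 0.0109 + 0.0435 + 0.0109 = 0.2392 ≈ 0.239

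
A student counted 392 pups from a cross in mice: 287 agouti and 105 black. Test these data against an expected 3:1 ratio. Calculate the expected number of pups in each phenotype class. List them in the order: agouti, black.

Expected counts for N = 392 under a 3:1 ratio (total parts = 4):
  agouti: 392 × 3/4 = 294
  black: 392 × 1/4 = 98

294, 98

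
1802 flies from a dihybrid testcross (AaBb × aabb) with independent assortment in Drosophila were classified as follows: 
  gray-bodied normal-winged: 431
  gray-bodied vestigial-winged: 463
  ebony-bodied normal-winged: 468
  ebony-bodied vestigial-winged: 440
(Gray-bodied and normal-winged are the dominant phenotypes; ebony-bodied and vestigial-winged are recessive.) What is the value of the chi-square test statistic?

2.115

A dihybrid testcross with independent assortment gives a 1:1:1:1 ratio.
Total ratio parts = 4. Expected numbers out of 1802:
  gray-bodied normal-winged: 1802 × 1/4 = 450.5
  gray-bodied vestigial-winged: 1802 × 1/4 = 450.5
  ebony-bodied normal-winged: 1802 × 1/4 = 450.5
  ebony-bodied vestigial-winged: 1802 × 1/4 = 450.5
χ² = Σ (O − E)² / E
  gray-bodied normal-winged: (431 − 450.5)² / 450.5 = 0.8441
  gray-bodied vestigial-winged: (463 − 450.5)² / 450.5 = 0.3468
  ebony-bodied normal-winged: (468 − 450.5)² / 450.5 = 0.6798
  ebony-bodied vestigial-winged: (440 − 450.5)² / 450.5 = 0.2447
χ² = 0.8441 + 0.3468 + 0.6798 + 0.2447 = 2.1154 ≈ 2.115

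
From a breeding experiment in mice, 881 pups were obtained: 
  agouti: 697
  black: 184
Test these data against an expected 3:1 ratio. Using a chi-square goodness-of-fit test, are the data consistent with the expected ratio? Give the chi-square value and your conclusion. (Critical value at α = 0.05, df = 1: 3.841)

The 3:1 ratio has 4 parts, so with N = 881 the expected counts are:
  agouti: 881 × 3/4 = 660.75
  black: 881 × 1/4 = 220.25
χ² = Σ (O − E)² / E
  agouti: (697 − 660.75)² / 660.75 = 1.9887
  black: (184 − 220.25)² / 220.25 = 5.9662
χ² = 1.9887 + 5.9662 = 7.9549 ≈ 7.955
Degrees of freedom = 2 − 1 = 1; critical value at α = 0.05 is 3.841.
Since 7.955 > 3.841, we reject the null hypothesis — the data do not fit the 3:1 ratio.

7.955; not consistent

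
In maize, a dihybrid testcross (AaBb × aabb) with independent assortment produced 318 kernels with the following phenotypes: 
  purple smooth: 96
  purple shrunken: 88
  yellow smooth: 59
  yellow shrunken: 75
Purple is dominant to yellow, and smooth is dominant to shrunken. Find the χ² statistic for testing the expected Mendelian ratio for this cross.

A dihybrid testcross with independent assortment gives a 1:1:1:1 ratio.
Under the 1:1:1:1 hypothesis (Σ ratio = 4, N = 318):
  purple smooth: 318 × 1/4 = 79.5
  purple shrunken: 318 × 1/4 = 79.5
  yellow smooth: 318 × 1/4 = 79.5
  yellow shrunken: 318 × 1/4 = 79.5
χ² = Σ (O − E)² / E
  purple smooth: (96 − 79.5)² / 79.5 = 3.4245
  purple shrunken: (88 − 79.5)² / 79.5 = 0.9088
  yellow smooth: (59 − 79.5)² / 79.5 = 5.2862
  yellow shrunken: (75 − 79.5)² / 79.5 = 0.2547
χ² = 3.4245 + 0.9088 + 5.2862 + 0.2547 = 9.8742 ≈ 9.874

9.874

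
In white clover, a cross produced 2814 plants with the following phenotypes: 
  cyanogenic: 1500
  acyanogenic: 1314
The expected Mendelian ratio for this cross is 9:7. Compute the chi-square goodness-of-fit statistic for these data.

9.918

Under the 9:7 hypothesis (Σ ratio = 16, N = 2814):
  cyanogenic: 2814 × 9/16 = 1582.875
  acyanogenic: 2814 × 7/16 = 1231.125
χ² = Σ (O − E)² / E
  cyanogenic: (1500 − 1582.875)² / 1582.875 = 4.3391
  acyanogenic: (1314 − 1231.125)² / 1231.125 = 5.5789
χ² = 4.3391 + 5.5789 = 9.918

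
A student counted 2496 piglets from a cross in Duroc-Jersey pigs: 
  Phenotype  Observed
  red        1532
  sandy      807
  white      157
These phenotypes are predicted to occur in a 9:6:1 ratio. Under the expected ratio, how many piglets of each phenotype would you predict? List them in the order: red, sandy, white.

Total ratio parts = 16. Expected numbers out of 2496:
  red: 2496 × 9/16 = 1404
  sandy: 2496 × 6/16 = 936
  white: 2496 × 1/16 = 156

1404, 936, 156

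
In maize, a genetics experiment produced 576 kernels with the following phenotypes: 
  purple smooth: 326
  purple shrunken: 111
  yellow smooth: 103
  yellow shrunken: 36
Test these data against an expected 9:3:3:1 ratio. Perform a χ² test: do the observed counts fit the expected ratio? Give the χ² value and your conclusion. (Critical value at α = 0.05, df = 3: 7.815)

The 9:3:3:1 ratio has 16 parts, so with N = 576 the expected counts are:
  purple smooth: 576 × 9/16 = 324
  purple shrunken: 576 × 3/16 = 108
  yellow smooth: 576 × 3/16 = 108
  yellow shrunken: 576 × 1/16 = 36
χ² = Σ (O − E)² / E
  purple smooth: (326 − 324)² / 324 = 0.0123
  purple shrunken: (111 − 108)² / 108 = 0.0833
  yellow smooth: (103 − 108)² / 108 = 0.2315
  yellow shrunken: (36 − 36)² / 36 = 0.0000
χ² = 0.0123 + 0.0833 + 0.2315 + 0.0000 = 0.3271 ≈ 0.327
Degrees of freedom = 4 − 1 = 3; critical value at α = 0.05 is 7.815.
Since 0.327 < 7.815, we fail to reject the null hypothesis — the data are consistent with the 9:3:3:1 ratio.

0.327; consistent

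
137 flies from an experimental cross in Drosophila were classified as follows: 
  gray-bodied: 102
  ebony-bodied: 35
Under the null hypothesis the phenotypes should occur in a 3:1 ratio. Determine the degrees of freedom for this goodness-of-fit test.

1

A goodness-of-fit test with 2 phenotype classes has df = 2 − 1 = 1.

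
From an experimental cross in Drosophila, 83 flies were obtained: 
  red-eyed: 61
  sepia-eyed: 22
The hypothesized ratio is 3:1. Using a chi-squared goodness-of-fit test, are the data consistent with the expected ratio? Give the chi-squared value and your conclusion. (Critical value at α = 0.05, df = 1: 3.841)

0.100; consistent

The 3:1 ratio has 4 parts, so with N = 83 the expected counts are:
  red-eyed: 83 × 3/4 = 62.25
  sepia-eyed: 83 × 1/4 = 20.75
χ² = Σ (O − E)² / E
  red-eyed: (61 − 62.25)² / 62.25 = 0.0251
  sepia-eyed: (22 − 20.75)² / 20.75 = 0.0753
χ² = 0.0251 + 0.0753 = 0.1004 ≈ 0.100
Degrees of freedom = 2 − 1 = 1; critical value at α = 0.05 is 3.841.
Since 0.100 < 3.841, we fail to reject the null hypothesis — the data are consistent with the 3:1 ratio.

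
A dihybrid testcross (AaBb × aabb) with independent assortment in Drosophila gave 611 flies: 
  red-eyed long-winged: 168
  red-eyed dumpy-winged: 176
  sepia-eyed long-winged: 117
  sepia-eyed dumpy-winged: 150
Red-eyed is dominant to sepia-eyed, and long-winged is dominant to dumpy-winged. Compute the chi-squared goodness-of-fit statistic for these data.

13.478

A dihybrid testcross with independent assortment gives a 1:1:1:1 ratio.
Expected counts for N = 611 under a 1:1:1:1 ratio (total parts = 4):
  red-eyed long-winged: 611 × 1/4 = 152.75
  red-eyed dumpy-winged: 611 × 1/4 = 152.75
  sepia-eyed long-winged: 611 × 1/4 = 152.75
  sepia-eyed dumpy-winged: 611 × 1/4 = 152.75
χ² = Σ (O − E)² / E
  red-eyed long-winged: (168 − 152.75)² / 152.75 = 1.5225
  red-eyed dumpy-winged: (176 − 152.75)² / 152.75 = 3.5389
  sepia-eyed long-winged: (117 − 152.75)² / 152.75 = 8.3670
  sepia-eyed dumpy-winged: (150 − 152.75)² / 152.75 = 0.0495
χ² = 1.5225 + 3.5389 + 8.3670 + 0.0495 = 13.4779 ≈ 13.478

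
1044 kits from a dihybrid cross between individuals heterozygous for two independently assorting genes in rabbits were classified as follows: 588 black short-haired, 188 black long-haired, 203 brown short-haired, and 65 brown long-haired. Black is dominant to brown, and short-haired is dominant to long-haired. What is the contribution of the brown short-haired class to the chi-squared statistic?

0.269

A dihybrid F₂ with independent assortment and complete dominance at both loci gives a 9:3:3:1 phenotypic ratio.
Total ratio parts = 16. Expected numbers out of 1044:
  black short-haired: 1044 × 9/16 = 587.25
  black long-haired: 1044 × 3/16 = 195.75
  brown short-haired: 1044 × 3/16 = 195.75
  brown long-haired: 1044 × 1/16 = 65.25
Contribution of brown short-haired: (203 − 195.75)² / 195.75 = 0.2685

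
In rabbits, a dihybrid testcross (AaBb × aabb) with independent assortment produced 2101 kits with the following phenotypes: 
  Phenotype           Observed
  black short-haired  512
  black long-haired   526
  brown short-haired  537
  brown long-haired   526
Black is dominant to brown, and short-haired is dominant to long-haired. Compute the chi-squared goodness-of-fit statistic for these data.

0.599

A dihybrid testcross with independent assortment gives a 1:1:1:1 ratio.
Total ratio parts = 4. Expected numbers out of 2101:
  black short-haired: 2101 × 1/4 = 525.25
  black long-haired: 2101 × 1/4 = 525.25
  brown short-haired: 2101 × 1/4 = 525.25
  brown long-haired: 2101 × 1/4 = 525.25
χ² = Σ (O − E)² / E
  black short-haired: (512 − 525.25)² / 525.25 = 0.3342
  black long-haired: (526 − 525.25)² / 525.25 = 0.0011
  brown short-haired: (537 − 525.25)² / 525.25 = 0.2629
  brown long-haired: (526 − 525.25)² / 525.25 = 0.0011
χ² = 0.3342 + 0.0011 + 0.2629 + 0.0011 = 0.5993 ≈ 0.599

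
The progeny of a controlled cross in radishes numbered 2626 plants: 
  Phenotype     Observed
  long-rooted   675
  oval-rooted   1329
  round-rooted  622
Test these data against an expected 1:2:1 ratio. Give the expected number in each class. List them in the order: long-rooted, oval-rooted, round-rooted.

656.5, 1313, 656.5

Total ratio parts = 4. Expected numbers out of 2626:
  long-rooted: 2626 × 1/4 = 656.5
  oval-rooted: 2626 × 2/4 = 1313
  round-rooted: 2626 × 1/4 = 656.5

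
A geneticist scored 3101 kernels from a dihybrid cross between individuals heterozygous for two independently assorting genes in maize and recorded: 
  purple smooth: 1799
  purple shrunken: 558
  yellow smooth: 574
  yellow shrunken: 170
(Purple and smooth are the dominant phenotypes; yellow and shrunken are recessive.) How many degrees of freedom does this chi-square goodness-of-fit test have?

A dihybrid F₂ with independent assortment and complete dominance at both loci gives a 9:3:3:1 phenotypic ratio.
A goodness-of-fit test with 4 phenotype classes has df = 4 − 1 = 3.

3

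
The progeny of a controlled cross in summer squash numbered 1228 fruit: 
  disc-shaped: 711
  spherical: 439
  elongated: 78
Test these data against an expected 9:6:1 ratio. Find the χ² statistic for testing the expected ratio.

1.618

The 9:6:1 ratio has 16 parts, so with N = 1228 the expected counts are:
  disc-shaped: 1228 × 9/16 = 690.75
  spherical: 1228 × 6/16 = 460.5
  elongated: 1228 × 1/16 = 76.75
χ² = Σ (O − E)² / E
  disc-shaped: (711 − 690.75)² / 690.75 = 0.5936
  spherical: (439 − 460.5)² / 460.5 = 1.0038
  elongated: (78 − 76.75)² / 76.75 = 0.0204
χ² = 0.5936 + 1.0038 + 0.0204 = 1.6178 ≈ 1.618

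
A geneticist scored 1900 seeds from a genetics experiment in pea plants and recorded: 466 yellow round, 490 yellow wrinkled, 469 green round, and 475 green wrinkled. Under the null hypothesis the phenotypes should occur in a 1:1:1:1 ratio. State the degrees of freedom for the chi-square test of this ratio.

3

A goodness-of-fit test with 4 phenotype classes has df = 4 − 1 = 3.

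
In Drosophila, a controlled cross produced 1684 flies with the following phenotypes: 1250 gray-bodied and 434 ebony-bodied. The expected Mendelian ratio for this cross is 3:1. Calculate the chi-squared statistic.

Expected counts for N = 1684 under a 3:1 ratio (total parts = 4):
  gray-bodied: 1684 × 3/4 = 1263
  ebony-bodied: 1684 × 1/4 = 421
χ² = Σ (O − E)² / E
  gray-bodied: (1250 − 1263)² / 1263 = 0.1338
  ebony-bodied: (434 − 421)² / 421 = 0.4014
χ² = 0.1338 + 0.4014 = 0.5352 ≈ 0.535

0.535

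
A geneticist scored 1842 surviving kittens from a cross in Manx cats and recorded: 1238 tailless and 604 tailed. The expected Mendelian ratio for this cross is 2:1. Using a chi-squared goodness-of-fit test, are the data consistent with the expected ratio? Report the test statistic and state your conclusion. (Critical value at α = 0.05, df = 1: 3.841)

Total ratio parts = 3. Expected numbers out of 1842:
  tailless: 1842 × 2/3 = 1228
  tailed: 1842 × 1/3 = 614
χ² = Σ (O − E)² / E
  tailless: (1238 − 1228)² / 1228 = 0.0814
  tailed: (604 − 614)² / 614 = 0.1629
χ² = 0.0814 + 0.1629 = 0.2443 ≈ 0.244
Degrees of freedom = 2 − 1 = 1; critical value at α = 0.05 is 3.841.
Since 0.244 < 3.841, we fail to reject the null hypothesis — the data are consistent with the 2:1 ratio.

0.244; consistent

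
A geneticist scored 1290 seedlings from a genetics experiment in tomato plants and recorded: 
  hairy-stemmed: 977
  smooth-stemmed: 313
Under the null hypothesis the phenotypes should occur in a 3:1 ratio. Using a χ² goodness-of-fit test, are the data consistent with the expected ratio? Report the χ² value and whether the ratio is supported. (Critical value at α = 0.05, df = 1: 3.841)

Total ratio parts = 4. Expected numbers out of 1290:
  hairy-stemmed: 1290 × 3/4 = 967.5
  smooth-stemmed: 1290 × 1/4 = 322.5
χ² = Σ (O − E)² / E
  hairy-stemmed: (977 − 967.5)² / 967.5 = 0.0933
  smooth-stemmed: (313 − 322.5)² / 322.5 = 0.2798
χ² = 0.0933 + 0.2798 = 0.3731 ≈ 0.373
Degrees of freedom = 2 − 1 = 1; critical value at α = 0.05 is 3.841.
Since 0.373 < 3.841, we fail to reject the null hypothesis — the data are consistent with the 3:1 ratio.

0.373; consistent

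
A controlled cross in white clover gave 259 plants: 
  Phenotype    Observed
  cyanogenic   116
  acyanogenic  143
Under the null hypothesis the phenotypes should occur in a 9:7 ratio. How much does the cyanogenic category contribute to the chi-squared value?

Expected counts for N = 259 under a 9:7 ratio (total parts = 16):
  cyanogenic: 259 × 9/16 = 145.6875
  acyanogenic: 259 × 7/16 = 113.3125
Contribution of cyanogenic: (116 − 145.6875)² / 145.6875 = 6.0496

6.050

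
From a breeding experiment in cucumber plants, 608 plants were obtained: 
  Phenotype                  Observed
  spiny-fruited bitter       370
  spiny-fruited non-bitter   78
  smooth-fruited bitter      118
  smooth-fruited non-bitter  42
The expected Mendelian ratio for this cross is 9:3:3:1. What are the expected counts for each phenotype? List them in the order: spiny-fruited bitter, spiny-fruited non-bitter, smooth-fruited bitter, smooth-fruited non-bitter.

Expected counts for N = 608 under a 9:3:3:1 ratio (total parts = 16):
  spiny-fruited bitter: 608 × 9/16 = 342
  spiny-fruited non-bitter: 608 × 3/16 = 114
  smooth-fruited bitter: 608 × 3/16 = 114
  smooth-fruited non-bitter: 608 × 1/16 = 38

342, 114, 114, 38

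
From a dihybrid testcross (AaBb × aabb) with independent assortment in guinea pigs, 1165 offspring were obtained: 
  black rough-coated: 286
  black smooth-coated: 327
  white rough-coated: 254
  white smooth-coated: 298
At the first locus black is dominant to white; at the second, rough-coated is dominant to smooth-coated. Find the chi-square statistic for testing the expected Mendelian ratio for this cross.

9.403

A dihybrid testcross with independent assortment gives a 1:1:1:1 ratio.
Under the 1:1:1:1 hypothesis (Σ ratio = 4, N = 1165):
  black rough-coated: 1165 × 1/4 = 291.25
  black smooth-coated: 1165 × 1/4 = 291.25
  white rough-coated: 1165 × 1/4 = 291.25
  white smooth-coated: 1165 × 1/4 = 291.25
χ² = Σ (O − E)² / E
  black rough-coated: (286 − 291.25)² / 291.25 = 0.0946
  black smooth-coated: (327 − 291.25)² / 291.25 = 4.3882
  white rough-coated: (254 − 291.25)² / 291.25 = 4.7642
  white smooth-coated: (298 − 291.25)² / 291.25 = 0.1564
χ² = 0.0946 + 4.3882 + 4.7642 + 0.1564 = 9.4034 ≈ 9.403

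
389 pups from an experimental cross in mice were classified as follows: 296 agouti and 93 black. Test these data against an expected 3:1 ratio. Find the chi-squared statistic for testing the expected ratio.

0.248

Expected counts for N = 389 under a 3:1 ratio (total parts = 4):
  agouti: 389 × 3/4 = 291.75
  black: 389 × 1/4 = 97.25
χ² = Σ (O − E)² / E
  agouti: (296 − 291.75)² / 291.75 = 0.0619
  black: (93 − 97.25)² / 97.25 = 0.1857
χ² = 0.0619 + 0.1857 = 0.2476 ≈ 0.248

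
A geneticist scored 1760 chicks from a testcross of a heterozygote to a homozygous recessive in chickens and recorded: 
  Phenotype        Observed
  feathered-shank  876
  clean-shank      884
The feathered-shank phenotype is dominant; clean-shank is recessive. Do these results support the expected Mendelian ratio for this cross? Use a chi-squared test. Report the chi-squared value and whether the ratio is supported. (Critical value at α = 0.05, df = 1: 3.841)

A testcross of a heterozygote (Aa × aa) gives a 1:1 phenotypic ratio.
The 1:1 ratio has 2 parts, so with N = 1760 the expected counts are:
  feathered-shank: 1760 × 1/2 = 880
  clean-shank: 1760 × 1/2 = 880
χ² = Σ (O − E)² / E
  feathered-shank: (876 − 880)² / 880 = 0.0182
  clean-shank: (884 − 880)² / 880 = 0.0182
χ² = 0.0182 + 0.0182 = 0.0364 ≈ 0.036
Degrees of freedom = 2 − 1 = 1; critical value at α = 0.05 is 3.841.
Since 0.036 < 3.841, we fail to reject the null hypothesis — the data are consistent with the 1:1 ratio.

0.036; consistent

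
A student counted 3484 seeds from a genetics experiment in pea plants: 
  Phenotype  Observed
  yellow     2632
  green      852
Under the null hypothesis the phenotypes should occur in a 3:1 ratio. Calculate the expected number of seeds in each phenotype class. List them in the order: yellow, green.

2613, 871

Total ratio parts = 4. Expected numbers out of 3484:
  yellow: 3484 × 3/4 = 2613
  green: 3484 × 1/4 = 871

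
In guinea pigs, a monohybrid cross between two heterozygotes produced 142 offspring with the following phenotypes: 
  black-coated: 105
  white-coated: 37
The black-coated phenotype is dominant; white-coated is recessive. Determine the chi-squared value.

0.085

For a monohybrid cross between heterozygotes with complete dominance, the expected phenotypic ratio is 3:1.
Under the 3:1 hypothesis (Σ ratio = 4, N = 142):
  black-coated: 142 × 3/4 = 106.5
  white-coated: 142 × 1/4 = 35.5
χ² = Σ (O − E)² / E
  black-coated: (105 − 106.5)² / 106.5 = 0.0211
  white-coated: (37 − 35.5)² / 35.5 = 0.0634
χ² = 0.0211 + 0.0634 = 0.0845 ≈ 0.085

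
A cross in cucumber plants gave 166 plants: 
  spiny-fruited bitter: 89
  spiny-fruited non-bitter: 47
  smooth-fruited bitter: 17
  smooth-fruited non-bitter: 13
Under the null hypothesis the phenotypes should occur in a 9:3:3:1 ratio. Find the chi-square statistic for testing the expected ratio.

15.376

Under the 9:3:3:1 hypothesis (Σ ratio = 16, N = 166):
  spiny-fruited bitter: 166 × 9/16 = 93.375
  spiny-fruited non-bitter: 166 × 3/16 = 31.125
  smooth-fruited bitter: 166 × 3/16 = 31.125
  smooth-fruited non-bitter: 166 × 1/16 = 10.375
χ² = Σ (O − E)² / E
  spiny-fruited bitter: (89 − 93.375)² / 93.375 = 0.2050
  spiny-fruited non-bitter: (47 − 31.125)² / 31.125 = 8.0969
  smooth-fruited bitter: (17 − 31.125)² / 31.125 = 6.4101
  smooth-fruited non-bitter: (13 − 10.375)² / 10.375 = 0.6642
χ² = 0.2050 + 8.0969 + 6.4101 + 0.6642 = 15.3762 ≈ 15.376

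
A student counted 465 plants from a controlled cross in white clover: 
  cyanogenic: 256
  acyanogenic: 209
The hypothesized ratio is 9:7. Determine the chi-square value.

0.270

Expected counts for N = 465 under a 9:7 ratio (total parts = 16):
  cyanogenic: 465 × 9/16 = 261.5625
  acyanogenic: 465 × 7/16 = 203.4375
χ² = Σ (O − E)² / E
  cyanogenic: (256 − 261.5625)² / 261.5625 = 0.1183
  acyanogenic: (209 − 203.4375)² / 203.4375 = 0.1521
χ² = 0.1183 + 0.1521 = 0.2704 ≈ 0.270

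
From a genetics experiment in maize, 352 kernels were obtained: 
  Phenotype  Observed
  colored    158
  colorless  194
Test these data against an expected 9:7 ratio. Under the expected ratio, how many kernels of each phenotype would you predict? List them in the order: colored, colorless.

198, 154

Expected counts for N = 352 under a 9:7 ratio (total parts = 16):
  colored: 352 × 9/16 = 198
  colorless: 352 × 7/16 = 154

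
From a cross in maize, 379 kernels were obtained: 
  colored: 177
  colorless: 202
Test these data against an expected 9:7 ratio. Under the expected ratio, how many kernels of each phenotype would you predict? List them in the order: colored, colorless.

Total ratio parts = 16. Expected numbers out of 379:
  colored: 379 × 9/16 = 213.1875
  colorless: 379 × 7/16 = 165.8125

213.1875, 165.8125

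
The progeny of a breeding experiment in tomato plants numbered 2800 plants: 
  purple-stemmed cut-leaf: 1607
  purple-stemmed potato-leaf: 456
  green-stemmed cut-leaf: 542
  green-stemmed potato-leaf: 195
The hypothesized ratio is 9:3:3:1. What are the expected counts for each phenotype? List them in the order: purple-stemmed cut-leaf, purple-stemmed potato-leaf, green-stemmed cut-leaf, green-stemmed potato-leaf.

1575, 525, 525, 175

Total ratio parts = 16. Expected numbers out of 2800:
  purple-stemmed cut-leaf: 2800 × 9/16 = 1575
  purple-stemmed potato-leaf: 2800 × 3/16 = 525
  green-stemmed cut-leaf: 2800 × 3/16 = 525
  green-stemmed potato-leaf: 2800 × 1/16 = 175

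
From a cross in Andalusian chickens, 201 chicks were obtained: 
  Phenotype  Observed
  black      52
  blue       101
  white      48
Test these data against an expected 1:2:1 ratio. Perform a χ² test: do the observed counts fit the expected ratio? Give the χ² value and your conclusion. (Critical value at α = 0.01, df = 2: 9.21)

The 1:2:1 ratio has 4 parts, so with N = 201 the expected counts are:
  black: 201 × 1/4 = 50.25
  blue: 201 × 2/4 = 100.5
  white: 201 × 1/4 = 50.25
χ² = Σ (O − E)² / E
  black: (52 − 50.25)² / 50.25 = 0.0609
  blue: (101 − 100.5)² / 100.5 = 0.0025
  white: (48 − 50.25)² / 50.25 = 0.1007
χ² = 0.0609 + 0.0025 + 0.1007 = 0.1641 ≈ 0.164
Degrees of freedom = 3 − 1 = 2; critical value at α = 0.01 is 9.21.
Since 0.164 < 9.21, we fail to reject the null hypothesis — the data are consistent with the 1:2:1 ratio.

0.164; consistent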